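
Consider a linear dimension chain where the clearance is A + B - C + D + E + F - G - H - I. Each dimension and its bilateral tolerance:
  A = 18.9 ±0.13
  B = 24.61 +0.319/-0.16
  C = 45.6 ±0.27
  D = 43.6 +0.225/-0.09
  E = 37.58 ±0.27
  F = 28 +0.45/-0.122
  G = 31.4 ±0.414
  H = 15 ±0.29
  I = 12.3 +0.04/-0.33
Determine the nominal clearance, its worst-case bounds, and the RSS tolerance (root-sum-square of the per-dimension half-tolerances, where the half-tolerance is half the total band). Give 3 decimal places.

Stack each dimension's contribution:
  +A: nom +18.900 → Σnom=18.900; wc +0.130/-0.130 → slack +0.130/-0.130; half-tol=0.130, Σhalf²=0.016900
  +B: nom +24.610 → Σnom=43.510; wc +0.319/-0.160 → slack +0.449/-0.290; half-tol=0.239, Σhalf²=0.074260
  -C: nom -45.600 → Σnom=-2.090; wc +0.270/-0.270 → slack +0.719/-0.560; half-tol=0.270, Σhalf²=0.147160
  +D: nom +43.600 → Σnom=41.510; wc +0.225/-0.090 → slack +0.944/-0.650; half-tol=0.158, Σhalf²=0.171966
  +E: nom +37.580 → Σnom=79.090; wc +0.270/-0.270 → slack +1.214/-0.920; half-tol=0.270, Σhalf²=0.244866
  +F: nom +28.000 → Σnom=107.090; wc +0.450/-0.122 → slack +1.664/-1.042; half-tol=0.286, Σhalf²=0.326663
  -G: nom -31.400 → Σnom=75.690; wc +0.414/-0.414 → slack +2.078/-1.456; half-tol=0.414, Σhalf²=0.498059
  -H: nom -15.000 → Σnom=60.690; wc +0.290/-0.290 → slack +2.368/-1.746; half-tol=0.290, Σhalf²=0.582159
  -I: nom -12.300 → Σnom=48.390; wc +0.330/-0.040 → slack +2.698/-1.786; half-tol=0.185, Σhalf²=0.616383
Nominal = 48.390. Worst-case = [48.390 - 1.786, 48.390 + 2.698] = [46.604, 51.088]. RSS = √0.616383 = 0.785.

nominal=48.390 wc=[46.604,51.088] rss=0.785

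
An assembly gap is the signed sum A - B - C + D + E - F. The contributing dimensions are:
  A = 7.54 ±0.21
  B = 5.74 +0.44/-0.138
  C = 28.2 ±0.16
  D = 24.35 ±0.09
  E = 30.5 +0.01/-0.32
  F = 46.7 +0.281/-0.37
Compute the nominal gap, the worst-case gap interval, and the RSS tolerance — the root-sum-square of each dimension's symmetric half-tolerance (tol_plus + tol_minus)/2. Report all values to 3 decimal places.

Stack each dimension's contribution:
  +A: nom +7.540 → Σnom=7.540; wc +0.210/-0.210 → slack +0.210/-0.210; half-tol=0.210, Σhalf²=0.044100
  -B: nom -5.740 → Σnom=1.800; wc +0.138/-0.440 → slack +0.348/-0.650; half-tol=0.289, Σhalf²=0.127621
  -C: nom -28.200 → Σnom=-26.400; wc +0.160/-0.160 → slack +0.508/-0.810; half-tol=0.160, Σhalf²=0.153221
  +D: nom +24.350 → Σnom=-2.050; wc +0.090/-0.090 → slack +0.598/-0.900; half-tol=0.090, Σhalf²=0.161321
  +E: nom +30.500 → Σnom=28.450; wc +0.010/-0.320 → slack +0.608/-1.220; half-tol=0.165, Σhalf²=0.188546
  -F: nom -46.700 → Σnom=-18.250; wc +0.370/-0.281 → slack +0.978/-1.501; half-tol=0.326, Σhalf²=0.294496
Nominal = -18.250. Worst-case = [-18.250 - 1.501, -18.250 + 0.978] = [-19.751, -17.272]. RSS = √0.294496 = 0.543.

nominal=-18.250 wc=[-19.751,-17.272] rss=0.543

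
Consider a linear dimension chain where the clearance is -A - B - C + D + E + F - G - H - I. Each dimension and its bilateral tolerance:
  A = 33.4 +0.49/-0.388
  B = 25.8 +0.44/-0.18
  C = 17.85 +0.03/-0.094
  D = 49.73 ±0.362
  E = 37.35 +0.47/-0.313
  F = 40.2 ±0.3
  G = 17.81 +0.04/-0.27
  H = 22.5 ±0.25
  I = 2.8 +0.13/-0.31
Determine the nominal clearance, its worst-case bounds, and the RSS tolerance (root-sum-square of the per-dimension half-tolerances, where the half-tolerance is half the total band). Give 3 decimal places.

nominal=7.120 wc=[4.765,9.744] rss=0.895

Stack each dimension's contribution:
  -A: nom -33.400 → Σnom=-33.400; wc +0.388/-0.490 → slack +0.388/-0.490; half-tol=0.439, Σhalf²=0.192721
  -B: nom -25.800 → Σnom=-59.200; wc +0.180/-0.440 → slack +0.568/-0.930; half-tol=0.310, Σhalf²=0.288821
  -C: nom -17.850 → Σnom=-77.050; wc +0.094/-0.030 → slack +0.662/-0.960; half-tol=0.062, Σhalf²=0.292665
  +D: nom +49.730 → Σnom=-27.320; wc +0.362/-0.362 → slack +1.024/-1.322; half-tol=0.362, Σhalf²=0.423709
  +E: nom +37.350 → Σnom=10.030; wc +0.470/-0.313 → slack +1.494/-1.635; half-tol=0.391, Σhalf²=0.576981
  +F: nom +40.200 → Σnom=50.230; wc +0.300/-0.300 → slack +1.794/-1.935; half-tol=0.300, Σhalf²=0.666981
  -G: nom -17.810 → Σnom=32.420; wc +0.270/-0.040 → slack +2.064/-1.975; half-tol=0.155, Σhalf²=0.691006
  -H: nom -22.500 → Σnom=9.920; wc +0.250/-0.250 → slack +2.314/-2.225; half-tol=0.250, Σhalf²=0.753506
  -I: nom -2.800 → Σnom=7.120; wc +0.310/-0.130 → slack +2.624/-2.355; half-tol=0.220, Σhalf²=0.801906
Nominal = 7.120. Worst-case = [7.120 - 2.355, 7.120 + 2.624] = [4.765, 9.744]. RSS = √0.801906 = 0.895.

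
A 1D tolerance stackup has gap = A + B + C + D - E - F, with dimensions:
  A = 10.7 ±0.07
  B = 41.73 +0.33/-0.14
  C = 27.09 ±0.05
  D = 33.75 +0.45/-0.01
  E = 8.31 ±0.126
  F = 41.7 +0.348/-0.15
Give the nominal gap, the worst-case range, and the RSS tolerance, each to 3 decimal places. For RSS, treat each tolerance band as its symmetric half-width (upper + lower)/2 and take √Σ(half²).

nominal=63.260 wc=[62.516,64.436] rss=0.440

Stack each dimension's contribution:
  +A: nom +10.700 → Σnom=10.700; wc +0.070/-0.070 → slack +0.070/-0.070; half-tol=0.070, Σhalf²=0.004900
  +B: nom +41.730 → Σnom=52.430; wc +0.330/-0.140 → slack +0.400/-0.210; half-tol=0.235, Σhalf²=0.060125
  +C: nom +27.090 → Σnom=79.520; wc +0.050/-0.050 → slack +0.450/-0.260; half-tol=0.050, Σhalf²=0.062625
  +D: nom +33.750 → Σnom=113.270; wc +0.450/-0.010 → slack +0.900/-0.270; half-tol=0.230, Σhalf²=0.115525
  -E: nom -8.310 → Σnom=104.960; wc +0.126/-0.126 → slack +1.026/-0.396; half-tol=0.126, Σhalf²=0.131401
  -F: nom -41.700 → Σnom=63.260; wc +0.150/-0.348 → slack +1.176/-0.744; half-tol=0.249, Σhalf²=0.193402
Nominal = 63.260. Worst-case = [63.260 - 0.744, 63.260 + 1.176] = [62.516, 64.436]. RSS = √0.193402 = 0.440.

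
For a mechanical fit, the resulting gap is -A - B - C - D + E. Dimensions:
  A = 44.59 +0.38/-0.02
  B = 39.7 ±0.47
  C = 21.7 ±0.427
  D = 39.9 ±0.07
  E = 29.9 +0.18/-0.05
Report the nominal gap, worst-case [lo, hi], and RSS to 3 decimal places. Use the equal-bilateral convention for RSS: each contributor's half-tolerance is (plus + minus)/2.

Stack each dimension's contribution:
  -A: nom -44.590 → Σnom=-44.590; wc +0.020/-0.380 → slack +0.020/-0.380; half-tol=0.200, Σhalf²=0.040000
  -B: nom -39.700 → Σnom=-84.290; wc +0.470/-0.470 → slack +0.490/-0.850; half-tol=0.470, Σhalf²=0.260900
  -C: nom -21.700 → Σnom=-105.990; wc +0.427/-0.427 → slack +0.917/-1.277; half-tol=0.427, Σhalf²=0.443229
  -D: nom -39.900 → Σnom=-145.890; wc +0.070/-0.070 → slack +0.987/-1.347; half-tol=0.070, Σhalf²=0.448129
  +E: nom +29.900 → Σnom=-115.990; wc +0.180/-0.050 → slack +1.167/-1.397; half-tol=0.115, Σhalf²=0.461354
Nominal = -115.990. Worst-case = [-115.990 - 1.397, -115.990 + 1.167] = [-117.387, -114.823]. RSS = √0.461354 = 0.679.

nominal=-115.990 wc=[-117.387,-114.823] rss=0.679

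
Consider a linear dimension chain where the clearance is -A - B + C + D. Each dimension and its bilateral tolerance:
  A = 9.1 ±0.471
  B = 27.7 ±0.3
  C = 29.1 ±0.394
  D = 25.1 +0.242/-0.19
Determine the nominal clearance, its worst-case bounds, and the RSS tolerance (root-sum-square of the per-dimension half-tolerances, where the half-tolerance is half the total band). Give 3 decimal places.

nominal=17.400 wc=[16.045,18.807] rss=0.717

Stack each dimension's contribution:
  -A: nom -9.100 → Σnom=-9.100; wc +0.471/-0.471 → slack +0.471/-0.471; half-tol=0.471, Σhalf²=0.221841
  -B: nom -27.700 → Σnom=-36.800; wc +0.300/-0.300 → slack +0.771/-0.771; half-tol=0.300, Σhalf²=0.311841
  +C: nom +29.100 → Σnom=-7.700; wc +0.394/-0.394 → slack +1.165/-1.165; half-tol=0.394, Σhalf²=0.467077
  +D: nom +25.100 → Σnom=17.400; wc +0.242/-0.190 → slack +1.407/-1.355; half-tol=0.216, Σhalf²=0.513733
Nominal = 17.400. Worst-case = [17.400 - 1.355, 17.400 + 1.407] = [16.045, 18.807]. RSS = √0.513733 = 0.717.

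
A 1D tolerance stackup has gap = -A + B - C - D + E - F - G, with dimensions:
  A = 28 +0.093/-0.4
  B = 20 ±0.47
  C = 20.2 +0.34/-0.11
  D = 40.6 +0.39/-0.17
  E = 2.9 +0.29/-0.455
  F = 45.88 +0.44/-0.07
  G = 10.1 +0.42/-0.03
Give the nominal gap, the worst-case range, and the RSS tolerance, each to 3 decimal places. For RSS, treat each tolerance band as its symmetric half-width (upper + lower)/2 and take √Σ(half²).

Stack each dimension's contribution:
  -A: nom -28.000 → Σnom=-28.000; wc +0.400/-0.093 → slack +0.400/-0.093; half-tol=0.246, Σhalf²=0.060762
  +B: nom +20.000 → Σnom=-8.000; wc +0.470/-0.470 → slack +0.870/-0.563; half-tol=0.470, Σhalf²=0.281662
  -C: nom -20.200 → Σnom=-28.200; wc +0.110/-0.340 → slack +0.980/-0.903; half-tol=0.225, Σhalf²=0.332287
  -D: nom -40.600 → Σnom=-68.800; wc +0.170/-0.390 → slack +1.150/-1.293; half-tol=0.280, Σhalf²=0.410687
  +E: nom +2.900 → Σnom=-65.900; wc +0.290/-0.455 → slack +1.440/-1.748; half-tol=0.372, Σhalf²=0.549444
  -F: nom -45.880 → Σnom=-111.780; wc +0.070/-0.440 → slack +1.510/-2.188; half-tol=0.255, Σhalf²=0.614469
  -G: nom -10.100 → Σnom=-121.880; wc +0.030/-0.420 → slack +1.540/-2.608; half-tol=0.225, Σhalf²=0.665094
Nominal = -121.880. Worst-case = [-121.880 - 2.608, -121.880 + 1.540] = [-124.488, -120.340]. RSS = √0.665094 = 0.816.

nominal=-121.880 wc=[-124.488,-120.340] rss=0.816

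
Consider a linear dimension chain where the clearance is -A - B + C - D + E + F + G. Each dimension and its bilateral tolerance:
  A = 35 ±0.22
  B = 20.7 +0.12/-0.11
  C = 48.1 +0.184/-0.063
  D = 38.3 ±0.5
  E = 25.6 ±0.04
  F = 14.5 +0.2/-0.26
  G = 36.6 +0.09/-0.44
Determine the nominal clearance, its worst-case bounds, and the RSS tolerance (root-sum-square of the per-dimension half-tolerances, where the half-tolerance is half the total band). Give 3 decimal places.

Stack each dimension's contribution:
  -A: nom -35.000 → Σnom=-35.000; wc +0.220/-0.220 → slack +0.220/-0.220; half-tol=0.220, Σhalf²=0.048400
  -B: nom -20.700 → Σnom=-55.700; wc +0.110/-0.120 → slack +0.330/-0.340; half-tol=0.115, Σhalf²=0.061625
  +C: nom +48.100 → Σnom=-7.600; wc +0.184/-0.063 → slack +0.514/-0.403; half-tol=0.123, Σhalf²=0.076877
  -D: nom -38.300 → Σnom=-45.900; wc +0.500/-0.500 → slack +1.014/-0.903; half-tol=0.500, Σhalf²=0.326877
  +E: nom +25.600 → Σnom=-20.300; wc +0.040/-0.040 → slack +1.054/-0.943; half-tol=0.040, Σhalf²=0.328477
  +F: nom +14.500 → Σnom=-5.800; wc +0.200/-0.260 → slack +1.254/-1.203; half-tol=0.230, Σhalf²=0.381377
  +G: nom +36.600 → Σnom=30.800; wc +0.090/-0.440 → slack +1.344/-1.643; half-tol=0.265, Σhalf²=0.451602
Nominal = 30.800. Worst-case = [30.800 - 1.643, 30.800 + 1.344] = [29.157, 32.144]. RSS = √0.451602 = 0.672.

nominal=30.800 wc=[29.157,32.144] rss=0.672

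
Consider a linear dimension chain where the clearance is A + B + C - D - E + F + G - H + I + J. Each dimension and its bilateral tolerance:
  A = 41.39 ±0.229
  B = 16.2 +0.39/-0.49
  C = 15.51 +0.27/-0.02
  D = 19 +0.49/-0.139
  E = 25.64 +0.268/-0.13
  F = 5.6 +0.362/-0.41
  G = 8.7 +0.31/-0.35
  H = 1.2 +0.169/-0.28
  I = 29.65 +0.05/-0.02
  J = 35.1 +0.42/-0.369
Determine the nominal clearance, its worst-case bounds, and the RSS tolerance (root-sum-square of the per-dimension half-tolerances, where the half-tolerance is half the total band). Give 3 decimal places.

nominal=106.310 wc=[103.495,108.890] rss=0.933

Stack each dimension's contribution:
  +A: nom +41.390 → Σnom=41.390; wc +0.229/-0.229 → slack +0.229/-0.229; half-tol=0.229, Σhalf²=0.052441
  +B: nom +16.200 → Σnom=57.590; wc +0.390/-0.490 → slack +0.619/-0.719; half-tol=0.440, Σhalf²=0.246041
  +C: nom +15.510 → Σnom=73.100; wc +0.270/-0.020 → slack +0.889/-0.739; half-tol=0.145, Σhalf²=0.267066
  -D: nom -19.000 → Σnom=54.100; wc +0.139/-0.490 → slack +1.028/-1.229; half-tol=0.315, Σhalf²=0.365976
  -E: nom -25.640 → Σnom=28.460; wc +0.130/-0.268 → slack +1.158/-1.497; half-tol=0.199, Σhalf²=0.405577
  +F: nom +5.600 → Σnom=34.060; wc +0.362/-0.410 → slack +1.520/-1.907; half-tol=0.386, Σhalf²=0.554573
  +G: nom +8.700 → Σnom=42.760; wc +0.310/-0.350 → slack +1.830/-2.257; half-tol=0.330, Σhalf²=0.663473
  -H: nom -1.200 → Σnom=41.560; wc +0.280/-0.169 → slack +2.110/-2.426; half-tol=0.225, Σhalf²=0.713874
  +I: nom +29.650 → Σnom=71.210; wc +0.050/-0.020 → slack +2.160/-2.446; half-tol=0.035, Σhalf²=0.715099
  +J: nom +35.100 → Σnom=106.310; wc +0.420/-0.369 → slack +2.580/-2.815; half-tol=0.394, Σhalf²=0.870729
Nominal = 106.310. Worst-case = [106.310 - 2.815, 106.310 + 2.580] = [103.495, 108.890]. RSS = √0.870729 = 0.933.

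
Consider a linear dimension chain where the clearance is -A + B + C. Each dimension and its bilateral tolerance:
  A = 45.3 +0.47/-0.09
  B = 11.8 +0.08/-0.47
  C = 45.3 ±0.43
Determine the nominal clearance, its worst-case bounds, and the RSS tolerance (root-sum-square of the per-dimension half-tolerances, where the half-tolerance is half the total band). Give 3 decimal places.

Stack each dimension's contribution:
  -A: nom -45.300 → Σnom=-45.300; wc +0.090/-0.470 → slack +0.090/-0.470; half-tol=0.280, Σhalf²=0.078400
  +B: nom +11.800 → Σnom=-33.500; wc +0.080/-0.470 → slack +0.170/-0.940; half-tol=0.275, Σhalf²=0.154025
  +C: nom +45.300 → Σnom=11.800; wc +0.430/-0.430 → slack +0.600/-1.370; half-tol=0.430, Σhalf²=0.338925
Nominal = 11.800. Worst-case = [11.800 - 1.370, 11.800 + 0.600] = [10.430, 12.400]. RSS = √0.338925 = 0.582.

nominal=11.800 wc=[10.430,12.400] rss=0.582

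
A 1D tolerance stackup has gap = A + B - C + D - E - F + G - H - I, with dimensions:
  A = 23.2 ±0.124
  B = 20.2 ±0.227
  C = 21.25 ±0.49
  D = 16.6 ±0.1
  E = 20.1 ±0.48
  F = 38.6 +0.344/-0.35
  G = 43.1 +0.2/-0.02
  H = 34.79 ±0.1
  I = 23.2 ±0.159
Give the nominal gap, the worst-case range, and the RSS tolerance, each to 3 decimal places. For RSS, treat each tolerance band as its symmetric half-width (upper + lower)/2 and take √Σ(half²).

nominal=-34.840 wc=[-36.884,-32.610] rss=0.846

Stack each dimension's contribution:
  +A: nom +23.200 → Σnom=23.200; wc +0.124/-0.124 → slack +0.124/-0.124; half-tol=0.124, Σhalf²=0.015376
  +B: nom +20.200 → Σnom=43.400; wc +0.227/-0.227 → slack +0.351/-0.351; half-tol=0.227, Σhalf²=0.066905
  -C: nom -21.250 → Σnom=22.150; wc +0.490/-0.490 → slack +0.841/-0.841; half-tol=0.490, Σhalf²=0.307005
  +D: nom +16.600 → Σnom=38.750; wc +0.100/-0.100 → slack +0.941/-0.941; half-tol=0.100, Σhalf²=0.317005
  -E: nom -20.100 → Σnom=18.650; wc +0.480/-0.480 → slack +1.421/-1.421; half-tol=0.480, Σhalf²=0.547405
  -F: nom -38.600 → Σnom=-19.950; wc +0.350/-0.344 → slack +1.771/-1.765; half-tol=0.347, Σhalf²=0.667814
  +G: nom +43.100 → Σnom=23.150; wc +0.200/-0.020 → slack +1.971/-1.785; half-tol=0.110, Σhalf²=0.679914
  -H: nom -34.790 → Σnom=-11.640; wc +0.100/-0.100 → slack +2.071/-1.885; half-tol=0.100, Σhalf²=0.689914
  -I: nom -23.200 → Σnom=-34.840; wc +0.159/-0.159 → slack +2.230/-2.044; half-tol=0.159, Σhalf²=0.715195
Nominal = -34.840. Worst-case = [-34.840 - 2.044, -34.840 + 2.230] = [-36.884, -32.610]. RSS = √0.715195 = 0.846.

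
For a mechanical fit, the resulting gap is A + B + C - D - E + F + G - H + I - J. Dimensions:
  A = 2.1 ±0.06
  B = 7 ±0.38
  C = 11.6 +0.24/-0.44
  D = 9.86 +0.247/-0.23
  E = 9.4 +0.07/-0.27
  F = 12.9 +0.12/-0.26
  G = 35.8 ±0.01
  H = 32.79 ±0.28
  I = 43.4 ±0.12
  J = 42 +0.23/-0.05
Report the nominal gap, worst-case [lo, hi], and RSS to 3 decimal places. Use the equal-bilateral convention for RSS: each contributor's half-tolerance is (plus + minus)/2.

nominal=18.750 wc=[16.653,20.510] rss=0.706

Stack each dimension's contribution:
  +A: nom +2.100 → Σnom=2.100; wc +0.060/-0.060 → slack +0.060/-0.060; half-tol=0.060, Σhalf²=0.003600
  +B: nom +7.000 → Σnom=9.100; wc +0.380/-0.380 → slack +0.440/-0.440; half-tol=0.380, Σhalf²=0.148000
  +C: nom +11.600 → Σnom=20.700; wc +0.240/-0.440 → slack +0.680/-0.880; half-tol=0.340, Σhalf²=0.263600
  -D: nom -9.860 → Σnom=10.840; wc +0.230/-0.247 → slack +0.910/-1.127; half-tol=0.238, Σhalf²=0.320482
  -E: nom -9.400 → Σnom=1.440; wc +0.270/-0.070 → slack +1.180/-1.197; half-tol=0.170, Σhalf²=0.349382
  +F: nom +12.900 → Σnom=14.340; wc +0.120/-0.260 → slack +1.300/-1.457; half-tol=0.190, Σhalf²=0.385482
  +G: nom +35.800 → Σnom=50.140; wc +0.010/-0.010 → slack +1.310/-1.467; half-tol=0.010, Σhalf²=0.385582
  -H: nom -32.790 → Σnom=17.350; wc +0.280/-0.280 → slack +1.590/-1.747; half-tol=0.280, Σhalf²=0.463982
  +I: nom +43.400 → Σnom=60.750; wc +0.120/-0.120 → slack +1.710/-1.867; half-tol=0.120, Σhalf²=0.478382
  -J: nom -42.000 → Σnom=18.750; wc +0.050/-0.230 → slack +1.760/-2.097; half-tol=0.140, Σhalf²=0.497982
Nominal = 18.750. Worst-case = [18.750 - 2.097, 18.750 + 1.760] = [16.653, 20.510]. RSS = √0.497982 = 0.706.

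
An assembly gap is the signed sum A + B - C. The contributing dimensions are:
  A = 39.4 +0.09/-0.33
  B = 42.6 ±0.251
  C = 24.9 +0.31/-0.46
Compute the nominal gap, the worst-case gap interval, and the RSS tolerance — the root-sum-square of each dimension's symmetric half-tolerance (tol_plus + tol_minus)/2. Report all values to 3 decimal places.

Stack each dimension's contribution:
  +A: nom +39.400 → Σnom=39.400; wc +0.090/-0.330 → slack +0.090/-0.330; half-tol=0.210, Σhalf²=0.044100
  +B: nom +42.600 → Σnom=82.000; wc +0.251/-0.251 → slack +0.341/-0.581; half-tol=0.251, Σhalf²=0.107101
  -C: nom -24.900 → Σnom=57.100; wc +0.460/-0.310 → slack +0.801/-0.891; half-tol=0.385, Σhalf²=0.255326
Nominal = 57.100. Worst-case = [57.100 - 0.891, 57.100 + 0.801] = [56.209, 57.901]. RSS = √0.255326 = 0.505.

nominal=57.100 wc=[56.209,57.901] rss=0.505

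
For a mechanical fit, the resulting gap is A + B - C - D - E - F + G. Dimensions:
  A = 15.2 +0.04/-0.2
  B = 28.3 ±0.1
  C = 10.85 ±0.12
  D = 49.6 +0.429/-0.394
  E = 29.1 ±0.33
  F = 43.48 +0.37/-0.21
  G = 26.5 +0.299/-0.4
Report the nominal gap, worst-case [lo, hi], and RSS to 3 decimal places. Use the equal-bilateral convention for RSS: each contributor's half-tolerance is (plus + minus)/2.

Stack each dimension's contribution:
  +A: nom +15.200 → Σnom=15.200; wc +0.040/-0.200 → slack +0.040/-0.200; half-tol=0.120, Σhalf²=0.014400
  +B: nom +28.300 → Σnom=43.500; wc +0.100/-0.100 → slack +0.140/-0.300; half-tol=0.100, Σhalf²=0.024400
  -C: nom -10.850 → Σnom=32.650; wc +0.120/-0.120 → slack +0.260/-0.420; half-tol=0.120, Σhalf²=0.038800
  -D: nom -49.600 → Σnom=-16.950; wc +0.394/-0.429 → slack +0.654/-0.849; half-tol=0.411, Σhalf²=0.208132
  -E: nom -29.100 → Σnom=-46.050; wc +0.330/-0.330 → slack +0.984/-1.179; half-tol=0.330, Σhalf²=0.317032
  -F: nom -43.480 → Σnom=-89.530; wc +0.210/-0.370 → slack +1.194/-1.549; half-tol=0.290, Σhalf²=0.401132
  +G: nom +26.500 → Σnom=-63.030; wc +0.299/-0.400 → slack +1.493/-1.949; half-tol=0.350, Σhalf²=0.523283
Nominal = -63.030. Worst-case = [-63.030 - 1.949, -63.030 + 1.493] = [-64.979, -61.537]. RSS = √0.523283 = 0.723.

nominal=-63.030 wc=[-64.979,-61.537] rss=0.723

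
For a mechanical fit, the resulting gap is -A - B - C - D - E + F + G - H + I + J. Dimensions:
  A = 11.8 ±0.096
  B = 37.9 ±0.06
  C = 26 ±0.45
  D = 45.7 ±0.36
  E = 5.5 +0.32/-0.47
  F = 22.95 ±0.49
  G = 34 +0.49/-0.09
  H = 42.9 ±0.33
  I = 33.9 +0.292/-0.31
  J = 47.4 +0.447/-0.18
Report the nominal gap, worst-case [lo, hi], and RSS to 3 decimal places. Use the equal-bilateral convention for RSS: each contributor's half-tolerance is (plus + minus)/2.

Stack each dimension's contribution:
  -A: nom -11.800 → Σnom=-11.800; wc +0.096/-0.096 → slack +0.096/-0.096; half-tol=0.096, Σhalf²=0.009216
  -B: nom -37.900 → Σnom=-49.700; wc +0.060/-0.060 → slack +0.156/-0.156; half-tol=0.060, Σhalf²=0.012816
  -C: nom -26.000 → Σnom=-75.700; wc +0.450/-0.450 → slack +0.606/-0.606; half-tol=0.450, Σhalf²=0.215316
  -D: nom -45.700 → Σnom=-121.400; wc +0.360/-0.360 → slack +0.966/-0.966; half-tol=0.360, Σhalf²=0.344916
  -E: nom -5.500 → Σnom=-126.900; wc +0.470/-0.320 → slack +1.436/-1.286; half-tol=0.395, Σhalf²=0.500941
  +F: nom +22.950 → Σnom=-103.950; wc +0.490/-0.490 → slack +1.926/-1.776; half-tol=0.490, Σhalf²=0.741041
  +G: nom +34.000 → Σnom=-69.950; wc +0.490/-0.090 → slack +2.416/-1.866; half-tol=0.290, Σhalf²=0.825141
  -H: nom -42.900 → Σnom=-112.850; wc +0.330/-0.330 → slack +2.746/-2.196; half-tol=0.330, Σhalf²=0.934041
  +I: nom +33.900 → Σnom=-78.950; wc +0.292/-0.310 → slack +3.038/-2.506; half-tol=0.301, Σhalf²=1.024642
  +J: nom +47.400 → Σnom=-31.550; wc +0.447/-0.180 → slack +3.485/-2.686; half-tol=0.314, Σhalf²=1.122924
Nominal = -31.550. Worst-case = [-31.550 - 2.686, -31.550 + 3.485] = [-34.236, -28.065]. RSS = √1.122924 = 1.060.

nominal=-31.550 wc=[-34.236,-28.065] rss=1.060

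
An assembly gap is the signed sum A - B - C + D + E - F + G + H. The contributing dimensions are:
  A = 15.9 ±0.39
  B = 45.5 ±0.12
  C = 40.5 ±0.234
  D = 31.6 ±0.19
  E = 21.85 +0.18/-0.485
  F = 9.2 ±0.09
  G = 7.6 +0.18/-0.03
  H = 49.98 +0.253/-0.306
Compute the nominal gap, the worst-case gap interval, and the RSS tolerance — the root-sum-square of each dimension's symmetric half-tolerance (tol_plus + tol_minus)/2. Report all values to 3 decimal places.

nominal=31.730 wc=[29.885,33.367] rss=0.682

Stack each dimension's contribution:
  +A: nom +15.900 → Σnom=15.900; wc +0.390/-0.390 → slack +0.390/-0.390; half-tol=0.390, Σhalf²=0.152100
  -B: nom -45.500 → Σnom=-29.600; wc +0.120/-0.120 → slack +0.510/-0.510; half-tol=0.120, Σhalf²=0.166500
  -C: nom -40.500 → Σnom=-70.100; wc +0.234/-0.234 → slack +0.744/-0.744; half-tol=0.234, Σhalf²=0.221256
  +D: nom +31.600 → Σnom=-38.500; wc +0.190/-0.190 → slack +0.934/-0.934; half-tol=0.190, Σhalf²=0.257356
  +E: nom +21.850 → Σnom=-16.650; wc +0.180/-0.485 → slack +1.114/-1.419; half-tol=0.333, Σhalf²=0.367912
  -F: nom -9.200 → Σnom=-25.850; wc +0.090/-0.090 → slack +1.204/-1.509; half-tol=0.090, Σhalf²=0.376012
  +G: nom +7.600 → Σnom=-18.250; wc +0.180/-0.030 → slack +1.384/-1.539; half-tol=0.105, Σhalf²=0.387037
  +H: nom +49.980 → Σnom=31.730; wc +0.253/-0.306 → slack +1.637/-1.845; half-tol=0.279, Σhalf²=0.465158
Nominal = 31.730. Worst-case = [31.730 - 1.845, 31.730 + 1.637] = [29.885, 33.367]. RSS = √0.465158 = 0.682.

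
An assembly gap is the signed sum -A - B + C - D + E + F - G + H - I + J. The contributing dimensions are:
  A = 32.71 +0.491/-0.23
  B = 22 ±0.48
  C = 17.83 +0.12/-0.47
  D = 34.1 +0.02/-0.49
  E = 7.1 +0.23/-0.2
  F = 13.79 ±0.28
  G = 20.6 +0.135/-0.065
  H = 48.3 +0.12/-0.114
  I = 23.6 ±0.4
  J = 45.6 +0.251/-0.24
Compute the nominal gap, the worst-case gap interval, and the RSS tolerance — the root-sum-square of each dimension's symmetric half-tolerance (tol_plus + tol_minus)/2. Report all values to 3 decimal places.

Stack each dimension's contribution:
  -A: nom -32.710 → Σnom=-32.710; wc +0.230/-0.491 → slack +0.230/-0.491; half-tol=0.360, Σhalf²=0.129960
  -B: nom -22.000 → Σnom=-54.710; wc +0.480/-0.480 → slack +0.710/-0.971; half-tol=0.480, Σhalf²=0.360360
  +C: nom +17.830 → Σnom=-36.880; wc +0.120/-0.470 → slack +0.830/-1.441; half-tol=0.295, Σhalf²=0.447385
  -D: nom -34.100 → Σnom=-70.980; wc +0.490/-0.020 → slack +1.320/-1.461; half-tol=0.255, Σhalf²=0.512410
  +E: nom +7.100 → Σnom=-63.880; wc +0.230/-0.200 → slack +1.550/-1.661; half-tol=0.215, Σhalf²=0.558635
  +F: nom +13.790 → Σnom=-50.090; wc +0.280/-0.280 → slack +1.830/-1.941; half-tol=0.280, Σhalf²=0.637035
  -G: nom -20.600 → Σnom=-70.690; wc +0.065/-0.135 → slack +1.895/-2.076; half-tol=0.100, Σhalf²=0.647035
  +H: nom +48.300 → Σnom=-22.390; wc +0.120/-0.114 → slack +2.015/-2.190; half-tol=0.117, Σhalf²=0.660724
  -I: nom -23.600 → Σnom=-45.990; wc +0.400/-0.400 → slack +2.415/-2.590; half-tol=0.400, Σhalf²=0.820724
  +J: nom +45.600 → Σnom=-0.390; wc +0.251/-0.240 → slack +2.666/-2.830; half-tol=0.245, Σhalf²=0.880994
Nominal = -0.390. Worst-case = [-0.390 - 2.830, -0.390 + 2.666] = [-3.220, 2.276]. RSS = √0.880994 = 0.939.

nominal=-0.390 wc=[-3.220,2.276] rss=0.939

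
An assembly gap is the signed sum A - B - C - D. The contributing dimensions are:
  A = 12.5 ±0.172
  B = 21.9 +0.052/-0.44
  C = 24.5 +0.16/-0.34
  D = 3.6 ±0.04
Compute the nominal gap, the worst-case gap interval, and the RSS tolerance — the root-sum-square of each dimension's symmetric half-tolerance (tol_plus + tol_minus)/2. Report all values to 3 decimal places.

Stack each dimension's contribution:
  +A: nom +12.500 → Σnom=12.500; wc +0.172/-0.172 → slack +0.172/-0.172; half-tol=0.172, Σhalf²=0.029584
  -B: nom -21.900 → Σnom=-9.400; wc +0.440/-0.052 → slack +0.612/-0.224; half-tol=0.246, Σhalf²=0.090100
  -C: nom -24.500 → Σnom=-33.900; wc +0.340/-0.160 → slack +0.952/-0.384; half-tol=0.250, Σhalf²=0.152600
  -D: nom -3.600 → Σnom=-37.500; wc +0.040/-0.040 → slack +0.992/-0.424; half-tol=0.040, Σhalf²=0.154200
Nominal = -37.500. Worst-case = [-37.500 - 0.424, -37.500 + 0.992] = [-37.924, -36.508]. RSS = √0.154200 = 0.393.

nominal=-37.500 wc=[-37.924,-36.508] rss=0.393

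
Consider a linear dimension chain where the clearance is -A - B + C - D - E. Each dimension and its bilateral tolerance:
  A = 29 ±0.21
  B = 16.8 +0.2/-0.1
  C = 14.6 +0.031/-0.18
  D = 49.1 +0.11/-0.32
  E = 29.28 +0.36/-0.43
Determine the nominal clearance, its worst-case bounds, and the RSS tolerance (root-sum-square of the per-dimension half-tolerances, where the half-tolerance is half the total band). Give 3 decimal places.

Stack each dimension's contribution:
  -A: nom -29.000 → Σnom=-29.000; wc +0.210/-0.210 → slack +0.210/-0.210; half-tol=0.210, Σhalf²=0.044100
  -B: nom -16.800 → Σnom=-45.800; wc +0.100/-0.200 → slack +0.310/-0.410; half-tol=0.150, Σhalf²=0.066600
  +C: nom +14.600 → Σnom=-31.200; wc +0.031/-0.180 → slack +0.341/-0.590; half-tol=0.105, Σhalf²=0.077730
  -D: nom -49.100 → Σnom=-80.300; wc +0.320/-0.110 → slack +0.661/-0.700; half-tol=0.215, Σhalf²=0.123955
  -E: nom -29.280 → Σnom=-109.580; wc +0.430/-0.360 → slack +1.091/-1.060; half-tol=0.395, Σhalf²=0.279980
Nominal = -109.580. Worst-case = [-109.580 - 1.060, -109.580 + 1.091] = [-110.640, -108.489]. RSS = √0.279980 = 0.529.

nominal=-109.580 wc=[-110.640,-108.489] rss=0.529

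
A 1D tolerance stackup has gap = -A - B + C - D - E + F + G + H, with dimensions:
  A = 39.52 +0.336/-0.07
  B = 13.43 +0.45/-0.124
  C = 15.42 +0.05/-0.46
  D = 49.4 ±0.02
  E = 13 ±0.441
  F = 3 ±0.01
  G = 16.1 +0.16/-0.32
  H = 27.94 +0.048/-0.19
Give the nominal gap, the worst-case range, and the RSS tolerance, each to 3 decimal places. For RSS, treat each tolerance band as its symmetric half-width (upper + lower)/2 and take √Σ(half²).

Stack each dimension's contribution:
  -A: nom -39.520 → Σnom=-39.520; wc +0.070/-0.336 → slack +0.070/-0.336; half-tol=0.203, Σhalf²=0.041209
  -B: nom -13.430 → Σnom=-52.950; wc +0.124/-0.450 → slack +0.194/-0.786; half-tol=0.287, Σhalf²=0.123578
  +C: nom +15.420 → Σnom=-37.530; wc +0.050/-0.460 → slack +0.244/-1.246; half-tol=0.255, Σhalf²=0.188603
  -D: nom -49.400 → Σnom=-86.930; wc +0.020/-0.020 → slack +0.264/-1.266; half-tol=0.020, Σhalf²=0.189003
  -E: nom -13.000 → Σnom=-99.930; wc +0.441/-0.441 → slack +0.705/-1.707; half-tol=0.441, Σhalf²=0.383484
  +F: nom +3.000 → Σnom=-96.930; wc +0.010/-0.010 → slack +0.715/-1.717; half-tol=0.010, Σhalf²=0.383584
  +G: nom +16.100 → Σnom=-80.830; wc +0.160/-0.320 → slack +0.875/-2.037; half-tol=0.240, Σhalf²=0.441184
  +H: nom +27.940 → Σnom=-52.890; wc +0.048/-0.190 → slack +0.923/-2.227; half-tol=0.119, Σhalf²=0.455345
Nominal = -52.890. Worst-case = [-52.890 - 2.227, -52.890 + 0.923] = [-55.117, -51.967]. RSS = √0.455345 = 0.675.

nominal=-52.890 wc=[-55.117,-51.967] rss=0.675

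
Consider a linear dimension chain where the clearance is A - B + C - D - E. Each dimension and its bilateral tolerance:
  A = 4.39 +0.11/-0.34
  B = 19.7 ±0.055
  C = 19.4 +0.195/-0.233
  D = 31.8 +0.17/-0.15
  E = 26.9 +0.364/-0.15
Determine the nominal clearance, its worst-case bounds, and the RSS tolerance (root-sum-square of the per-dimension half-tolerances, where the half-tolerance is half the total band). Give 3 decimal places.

nominal=-54.610 wc=[-55.772,-53.950] rss=0.437

Stack each dimension's contribution:
  +A: nom +4.390 → Σnom=4.390; wc +0.110/-0.340 → slack +0.110/-0.340; half-tol=0.225, Σhalf²=0.050625
  -B: nom -19.700 → Σnom=-15.310; wc +0.055/-0.055 → slack +0.165/-0.395; half-tol=0.055, Σhalf²=0.053650
  +C: nom +19.400 → Σnom=4.090; wc +0.195/-0.233 → slack +0.360/-0.628; half-tol=0.214, Σhalf²=0.099446
  -D: nom -31.800 → Σnom=-27.710; wc +0.150/-0.170 → slack +0.510/-0.798; half-tol=0.160, Σhalf²=0.125046
  -E: nom -26.900 → Σnom=-54.610; wc +0.150/-0.364 → slack +0.660/-1.162; half-tol=0.257, Σhalf²=0.191095
Nominal = -54.610. Worst-case = [-54.610 - 1.162, -54.610 + 0.660] = [-55.772, -53.950]. RSS = √0.191095 = 0.437.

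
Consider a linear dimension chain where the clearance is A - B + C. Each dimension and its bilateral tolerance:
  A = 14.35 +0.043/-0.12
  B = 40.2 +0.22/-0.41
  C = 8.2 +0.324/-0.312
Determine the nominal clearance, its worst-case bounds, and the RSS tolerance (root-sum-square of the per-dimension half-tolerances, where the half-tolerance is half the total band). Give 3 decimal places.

nominal=-17.650 wc=[-18.302,-16.873] rss=0.455

Stack each dimension's contribution:
  +A: nom +14.350 → Σnom=14.350; wc +0.043/-0.120 → slack +0.043/-0.120; half-tol=0.081, Σhalf²=0.006642
  -B: nom -40.200 → Σnom=-25.850; wc +0.410/-0.220 → slack +0.453/-0.340; half-tol=0.315, Σhalf²=0.105867
  +C: nom +8.200 → Σnom=-17.650; wc +0.324/-0.312 → slack +0.777/-0.652; half-tol=0.318, Σhalf²=0.206991
Nominal = -17.650. Worst-case = [-17.650 - 0.652, -17.650 + 0.777] = [-18.302, -16.873]. RSS = √0.206991 = 0.455.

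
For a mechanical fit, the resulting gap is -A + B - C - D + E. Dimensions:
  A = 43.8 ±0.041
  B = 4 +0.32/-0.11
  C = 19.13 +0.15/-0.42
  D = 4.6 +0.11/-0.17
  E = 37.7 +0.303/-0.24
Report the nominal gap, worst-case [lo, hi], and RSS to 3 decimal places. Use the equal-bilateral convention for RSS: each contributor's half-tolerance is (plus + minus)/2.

nominal=-25.830 wc=[-26.481,-24.576] rss=0.472

Stack each dimension's contribution:
  -A: nom -43.800 → Σnom=-43.800; wc +0.041/-0.041 → slack +0.041/-0.041; half-tol=0.041, Σhalf²=0.001681
  +B: nom +4.000 → Σnom=-39.800; wc +0.320/-0.110 → slack +0.361/-0.151; half-tol=0.215, Σhalf²=0.047906
  -C: nom -19.130 → Σnom=-58.930; wc +0.420/-0.150 → slack +0.781/-0.301; half-tol=0.285, Σhalf²=0.129131
  -D: nom -4.600 → Σnom=-63.530; wc +0.170/-0.110 → slack +0.951/-0.411; half-tol=0.140, Σhalf²=0.148731
  +E: nom +37.700 → Σnom=-25.830; wc +0.303/-0.240 → slack +1.254/-0.651; half-tol=0.271, Σhalf²=0.222443
Nominal = -25.830. Worst-case = [-25.830 - 0.651, -25.830 + 1.254] = [-26.481, -24.576]. RSS = √0.222443 = 0.472.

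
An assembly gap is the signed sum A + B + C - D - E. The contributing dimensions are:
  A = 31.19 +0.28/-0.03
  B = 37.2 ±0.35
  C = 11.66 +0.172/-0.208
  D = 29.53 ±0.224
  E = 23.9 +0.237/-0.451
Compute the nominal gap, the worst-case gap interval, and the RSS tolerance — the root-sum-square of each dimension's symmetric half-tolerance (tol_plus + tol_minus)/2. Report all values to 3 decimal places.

nominal=26.620 wc=[25.571,28.097] rss=0.593

Stack each dimension's contribution:
  +A: nom +31.190 → Σnom=31.190; wc +0.280/-0.030 → slack +0.280/-0.030; half-tol=0.155, Σhalf²=0.024025
  +B: nom +37.200 → Σnom=68.390; wc +0.350/-0.350 → slack +0.630/-0.380; half-tol=0.350, Σhalf²=0.146525
  +C: nom +11.660 → Σnom=80.050; wc +0.172/-0.208 → slack +0.802/-0.588; half-tol=0.190, Σhalf²=0.182625
  -D: nom -29.530 → Σnom=50.520; wc +0.224/-0.224 → slack +1.026/-0.812; half-tol=0.224, Σhalf²=0.232801
  -E: nom -23.900 → Σnom=26.620; wc +0.451/-0.237 → slack +1.477/-1.049; half-tol=0.344, Σhalf²=0.351137
Nominal = 26.620. Worst-case = [26.620 - 1.049, 26.620 + 1.477] = [25.571, 28.097]. RSS = √0.351137 = 0.593.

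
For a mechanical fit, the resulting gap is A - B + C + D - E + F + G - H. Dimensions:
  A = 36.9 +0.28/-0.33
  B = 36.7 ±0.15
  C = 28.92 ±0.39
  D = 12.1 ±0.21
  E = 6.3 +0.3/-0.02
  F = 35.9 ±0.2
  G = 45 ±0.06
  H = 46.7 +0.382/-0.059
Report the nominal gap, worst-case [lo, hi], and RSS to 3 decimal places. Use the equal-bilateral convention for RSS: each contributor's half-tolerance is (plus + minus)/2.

nominal=69.120 wc=[67.098,70.489] rss=0.655

Stack each dimension's contribution:
  +A: nom +36.900 → Σnom=36.900; wc +0.280/-0.330 → slack +0.280/-0.330; half-tol=0.305, Σhalf²=0.093025
  -B: nom -36.700 → Σnom=0.200; wc +0.150/-0.150 → slack +0.430/-0.480; half-tol=0.150, Σhalf²=0.115525
  +C: nom +28.920 → Σnom=29.120; wc +0.390/-0.390 → slack +0.820/-0.870; half-tol=0.390, Σhalf²=0.267625
  +D: nom +12.100 → Σnom=41.220; wc +0.210/-0.210 → slack +1.030/-1.080; half-tol=0.210, Σhalf²=0.311725
  -E: nom -6.300 → Σnom=34.920; wc +0.020/-0.300 → slack +1.050/-1.380; half-tol=0.160, Σhalf²=0.337325
  +F: nom +35.900 → Σnom=70.820; wc +0.200/-0.200 → slack +1.250/-1.580; half-tol=0.200, Σhalf²=0.377325
  +G: nom +45.000 → Σnom=115.820; wc +0.060/-0.060 → slack +1.310/-1.640; half-tol=0.060, Σhalf²=0.380925
  -H: nom -46.700 → Σnom=69.120; wc +0.059/-0.382 → slack +1.369/-2.022; half-tol=0.221, Σhalf²=0.429545
Nominal = 69.120. Worst-case = [69.120 - 2.022, 69.120 + 1.369] = [67.098, 70.489]. RSS = √0.429545 = 0.655.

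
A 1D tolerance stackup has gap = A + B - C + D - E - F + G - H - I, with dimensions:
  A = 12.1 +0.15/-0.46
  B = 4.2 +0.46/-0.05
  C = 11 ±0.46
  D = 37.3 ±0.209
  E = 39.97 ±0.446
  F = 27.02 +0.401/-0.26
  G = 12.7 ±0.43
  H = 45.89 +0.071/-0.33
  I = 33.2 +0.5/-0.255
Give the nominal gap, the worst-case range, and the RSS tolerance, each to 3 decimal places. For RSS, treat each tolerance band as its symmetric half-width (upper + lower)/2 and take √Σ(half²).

Stack each dimension's contribution:
  +A: nom +12.100 → Σnom=12.100; wc +0.150/-0.460 → slack +0.150/-0.460; half-tol=0.305, Σhalf²=0.093025
  +B: nom +4.200 → Σnom=16.300; wc +0.460/-0.050 → slack +0.610/-0.510; half-tol=0.255, Σhalf²=0.158050
  -C: nom -11.000 → Σnom=5.300; wc +0.460/-0.460 → slack +1.070/-0.970; half-tol=0.460, Σhalf²=0.369650
  +D: nom +37.300 → Σnom=42.600; wc +0.209/-0.209 → slack +1.279/-1.179; half-tol=0.209, Σhalf²=0.413331
  -E: nom -39.970 → Σnom=2.630; wc +0.446/-0.446 → slack +1.725/-1.625; half-tol=0.446, Σhalf²=0.612247
  -F: nom -27.020 → Σnom=-24.390; wc +0.260/-0.401 → slack +1.985/-2.026; half-tol=0.331, Σhalf²=0.721477
  +G: nom +12.700 → Σnom=-11.690; wc +0.430/-0.430 → slack +2.415/-2.456; half-tol=0.430, Σhalf²=0.906377
  -H: nom -45.890 → Σnom=-57.580; wc +0.330/-0.071 → slack +2.745/-2.527; half-tol=0.201, Σhalf²=0.946577
  -I: nom -33.200 → Σnom=-90.780; wc +0.255/-0.500 → slack +3.000/-3.027; half-tol=0.378, Σhalf²=1.089084
Nominal = -90.780. Worst-case = [-90.780 - 3.027, -90.780 + 3.000] = [-93.807, -87.780]. RSS = √1.089084 = 1.044.

nominal=-90.780 wc=[-93.807,-87.780] rss=1.044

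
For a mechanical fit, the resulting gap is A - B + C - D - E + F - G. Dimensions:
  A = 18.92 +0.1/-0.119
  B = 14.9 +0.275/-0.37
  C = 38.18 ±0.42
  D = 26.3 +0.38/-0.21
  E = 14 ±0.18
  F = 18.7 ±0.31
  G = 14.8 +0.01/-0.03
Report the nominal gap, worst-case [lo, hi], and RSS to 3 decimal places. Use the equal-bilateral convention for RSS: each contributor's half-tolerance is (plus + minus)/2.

nominal=5.800 wc=[4.106,7.420] rss=0.713

Stack each dimension's contribution:
  +A: nom +18.920 → Σnom=18.920; wc +0.100/-0.119 → slack +0.100/-0.119; half-tol=0.110, Σhalf²=0.011990
  -B: nom -14.900 → Σnom=4.020; wc +0.370/-0.275 → slack +0.470/-0.394; half-tol=0.323, Σhalf²=0.115997
  +C: nom +38.180 → Σnom=42.200; wc +0.420/-0.420 → slack +0.890/-0.814; half-tol=0.420, Σhalf²=0.292396
  -D: nom -26.300 → Σnom=15.900; wc +0.210/-0.380 → slack +1.100/-1.194; half-tol=0.295, Σhalf²=0.379421
  -E: nom -14.000 → Σnom=1.900; wc +0.180/-0.180 → slack +1.280/-1.374; half-tol=0.180, Σhalf²=0.411821
  +F: nom +18.700 → Σnom=20.600; wc +0.310/-0.310 → slack +1.590/-1.684; half-tol=0.310, Σhalf²=0.507921
  -G: nom -14.800 → Σnom=5.800; wc +0.030/-0.010 → slack +1.620/-1.694; half-tol=0.020, Σhalf²=0.508321
Nominal = 5.800. Worst-case = [5.800 - 1.694, 5.800 + 1.620] = [4.106, 7.420]. RSS = √0.508321 = 0.713.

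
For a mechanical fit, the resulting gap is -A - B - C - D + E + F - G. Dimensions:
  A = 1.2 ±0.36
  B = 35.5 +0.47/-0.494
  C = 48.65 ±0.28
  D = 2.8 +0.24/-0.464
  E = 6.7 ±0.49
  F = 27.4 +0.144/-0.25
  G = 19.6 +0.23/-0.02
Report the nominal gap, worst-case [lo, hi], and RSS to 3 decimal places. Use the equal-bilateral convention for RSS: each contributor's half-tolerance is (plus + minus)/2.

nominal=-73.650 wc=[-75.970,-71.398] rss=0.927

Stack each dimension's contribution:
  -A: nom -1.200 → Σnom=-1.200; wc +0.360/-0.360 → slack +0.360/-0.360; half-tol=0.360, Σhalf²=0.129600
  -B: nom -35.500 → Σnom=-36.700; wc +0.494/-0.470 → slack +0.854/-0.830; half-tol=0.482, Σhalf²=0.361924
  -C: nom -48.650 → Σnom=-85.350; wc +0.280/-0.280 → slack +1.134/-1.110; half-tol=0.280, Σhalf²=0.440324
  -D: nom -2.800 → Σnom=-88.150; wc +0.464/-0.240 → slack +1.598/-1.350; half-tol=0.352, Σhalf²=0.564228
  +E: nom +6.700 → Σnom=-81.450; wc +0.490/-0.490 → slack +2.088/-1.840; half-tol=0.490, Σhalf²=0.804328
  +F: nom +27.400 → Σnom=-54.050; wc +0.144/-0.250 → slack +2.232/-2.090; half-tol=0.197, Σhalf²=0.843137
  -G: nom -19.600 → Σnom=-73.650; wc +0.020/-0.230 → slack +2.252/-2.320; half-tol=0.125, Σhalf²=0.858762
Nominal = -73.650. Worst-case = [-73.650 - 2.320, -73.650 + 2.252] = [-75.970, -71.398]. RSS = √0.858762 = 0.927.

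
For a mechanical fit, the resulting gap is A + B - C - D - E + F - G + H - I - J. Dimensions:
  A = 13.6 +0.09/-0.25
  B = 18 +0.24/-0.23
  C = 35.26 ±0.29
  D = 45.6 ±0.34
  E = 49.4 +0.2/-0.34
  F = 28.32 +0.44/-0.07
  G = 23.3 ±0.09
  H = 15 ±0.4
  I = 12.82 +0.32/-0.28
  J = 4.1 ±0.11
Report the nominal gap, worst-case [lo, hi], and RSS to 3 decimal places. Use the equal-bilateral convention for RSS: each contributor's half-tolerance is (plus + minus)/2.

Stack each dimension's contribution:
  +A: nom +13.600 → Σnom=13.600; wc +0.090/-0.250 → slack +0.090/-0.250; half-tol=0.170, Σhalf²=0.028900
  +B: nom +18.000 → Σnom=31.600; wc +0.240/-0.230 → slack +0.330/-0.480; half-tol=0.235, Σhalf²=0.084125
  -C: nom -35.260 → Σnom=-3.660; wc +0.290/-0.290 → slack +0.620/-0.770; half-tol=0.290, Σhalf²=0.168225
  -D: nom -45.600 → Σnom=-49.260; wc +0.340/-0.340 → slack +0.960/-1.110; half-tol=0.340, Σhalf²=0.283825
  -E: nom -49.400 → Σnom=-98.660; wc +0.340/-0.200 → slack +1.300/-1.310; half-tol=0.270, Σhalf²=0.356725
  +F: nom +28.320 → Σnom=-70.340; wc +0.440/-0.070 → slack +1.740/-1.380; half-tol=0.255, Σhalf²=0.421750
  -G: nom -23.300 → Σnom=-93.640; wc +0.090/-0.090 → slack +1.830/-1.470; half-tol=0.090, Σhalf²=0.429850
  +H: nom +15.000 → Σnom=-78.640; wc +0.400/-0.400 → slack +2.230/-1.870; half-tol=0.400, Σhalf²=0.589850
  -I: nom -12.820 → Σnom=-91.460; wc +0.280/-0.320 → slack +2.510/-2.190; half-tol=0.300, Σhalf²=0.679850
  -J: nom -4.100 → Σnom=-95.560; wc +0.110/-0.110 → slack +2.620/-2.300; half-tol=0.110, Σhalf²=0.691950
Nominal = -95.560. Worst-case = [-95.560 - 2.300, -95.560 + 2.620] = [-97.860, -92.940]. RSS = √0.691950 = 0.832.

nominal=-95.560 wc=[-97.860,-92.940] rss=0.832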